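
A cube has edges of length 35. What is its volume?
Volume = s³
Volume = 35³
Volume = 42875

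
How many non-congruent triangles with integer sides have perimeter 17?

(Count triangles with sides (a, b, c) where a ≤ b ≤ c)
With a ≤ b ≤ c and a + b + c = 17, the triangle inequality a + b > c gives c < 17/2, so c ≤ 8.
Iterate a from 1 to ⌊p/3⌋ = 5; for each a, b ranges from a to ⌊(p−a)/2⌋ with c = p − a − b, keeping only c ≥ b.
Triples: (1, 8, 8), (2, 7, 8), (3, 6, 8), …
Count = 8 triangles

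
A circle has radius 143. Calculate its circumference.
Circumference = 2 * pi * r
Circumference = 2 * pi * 143
Circumference = 898.50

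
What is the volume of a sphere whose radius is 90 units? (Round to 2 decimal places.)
Volume = (4/3) * pi * r³
Volume = (4/3) * pi * 90³
Volume = (4/3) * pi * 729000
Volume = 3053628.06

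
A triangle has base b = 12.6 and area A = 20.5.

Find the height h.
A = ½bh  →  h = 2A/b
h = 2·20.5/12.6 = 3.254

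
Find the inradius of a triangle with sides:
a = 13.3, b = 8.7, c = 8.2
s = (a+b+c)/2 = (13.3+8.7+8.2)/2 = 15.1
Area = √(s(s-a)(s-b)(s-c)) = √(15.1·1.8·6.4·6.9) = 34.6449
r = Area/s = 34.6449/15.1 = 2.294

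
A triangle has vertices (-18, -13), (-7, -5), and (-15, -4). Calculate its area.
Using the coordinate formula: Area = (1/2)|x₁(y₂-y₃) + x₂(y₃-y₁) + x₃(y₁-y₂)|
Area = (1/2)|(-18)((-5)-(-4)) + (-7)((-4)-(-13)) + (-15)((-13)-(-5))|
Area = (1/2)|(-18)*(-1) + (-7)*9 + (-15)*(-8)|
Area = (1/2)|18 + (-63) + 120|
Area = (1/2)*75 = 37.50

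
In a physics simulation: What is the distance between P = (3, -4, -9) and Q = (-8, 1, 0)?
d = √[(-11)² + (5)² + (9)²] = √227 = 15.07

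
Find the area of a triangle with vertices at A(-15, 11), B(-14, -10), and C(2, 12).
Using the coordinate formula: Area = (1/2)|x₁(y₂-y₃) + x₂(y₃-y₁) + x₃(y₁-y₂)|
Area = (1/2)|(-15)((-10)-12) + (-14)(12-11) + 2(11-(-10))|
Area = (1/2)|(-15)*(-22) + (-14)*1 + 2*21|
Area = (1/2)|330 + (-14) + 42|
Area = (1/2)*358 = 179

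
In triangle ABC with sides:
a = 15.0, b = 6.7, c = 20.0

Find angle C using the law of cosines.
cos(C) = (a² + b² - c²)/(2ab)
cos(C) = (15.0² + 6.7² - 20.0²)/(2·15.0·6.7) = -130.11/201 = -0.647313
C = arccos(-0.647313) = 130.3°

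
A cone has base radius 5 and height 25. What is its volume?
Volume = (1/3) * pi * r² * h
Volume = (1/3) * pi * 5² * 25
Volume = (1/3) * pi * 25 * 25
Volume = (1/3) * pi * 625
Volume = 654.50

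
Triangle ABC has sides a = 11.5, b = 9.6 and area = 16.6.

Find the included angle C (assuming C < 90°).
Area = ½ab·sin(C)  →  sin(C) = 2·Area/(ab)
sin(C) = 2·16.6/(11.5·9.6) = 0.300725
C = arcsin(0.300725) = 17.5°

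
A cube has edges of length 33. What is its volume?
Volume = s³
Volume = 33³
Volume = 35937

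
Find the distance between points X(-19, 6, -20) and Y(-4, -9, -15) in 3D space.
d = √[(15)² + (-15)² + (5)²] = √475 = 21.79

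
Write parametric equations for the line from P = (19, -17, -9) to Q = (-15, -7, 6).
Direction vector d = Q - P = (-34, 10, 15)
x = 19 - 34t, y = -17 + 10t, z = -9 + 15t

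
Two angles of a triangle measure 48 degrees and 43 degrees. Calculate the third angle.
Sum of angles in a triangle = 180 degrees
Third angle = 180 - 48 - 43
Third angle = 89 degrees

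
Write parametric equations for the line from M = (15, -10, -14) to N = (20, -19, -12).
Direction vector d = N - M = (5, -9, 2)
x = 15 + 5t, y = -10 - 9t, z = -14 + 2t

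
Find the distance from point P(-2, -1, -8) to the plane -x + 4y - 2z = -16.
d = |(-1)(-2) + 4(-1) + (-2)(-8) - (-16)| / √((-1)² + 4² + (-2)²) = 30/√21 = 6.547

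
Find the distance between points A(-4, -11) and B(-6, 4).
Using the distance formula: d = sqrt((x₂-x₁)² + (y₂-y₁)²)
dx = (-6) - (-4) = -2
dy = 4 - (-11) = 15
d = sqrt((-2)² + 15²) = sqrt(4 + 225) = sqrt(229) = 15.13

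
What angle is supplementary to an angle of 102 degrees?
Supplementary angles sum to 180 degrees.
Other angle = 180 - 102
Other angle = 78 degrees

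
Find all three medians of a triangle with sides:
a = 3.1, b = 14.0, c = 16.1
Using m_x = ½√(2y² + 2z² - x²):
m_a = ½√(2·14.0² + 2·16.1² - 3.1²) = ½√900.81 = 15.01
m_b = ½√(2·3.1² + 2·16.1² - 14.0²) = ½√341.64 = 9.242
m_c = ½√(2·3.1² + 2·14.0² - 16.1²) = ½√152.01 = 6.165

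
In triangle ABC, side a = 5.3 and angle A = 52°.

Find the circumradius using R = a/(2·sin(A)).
R = a/(2·sin(A)) = 5.3/(2·sin(52°))
R = 5.3/(2·0.788011) = 5.3/1.576022 = 3.363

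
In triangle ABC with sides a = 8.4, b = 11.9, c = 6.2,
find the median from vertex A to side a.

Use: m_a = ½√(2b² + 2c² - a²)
m_a = ½√(2·11.9² + 2·6.2² - 8.4²)
m_a = ½√(283.22 + 76.88 - 70.56) = ½√289.54 = 8.508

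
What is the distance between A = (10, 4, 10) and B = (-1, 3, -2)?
d = √[(-11)² + (-1)² + (-12)²] = √266 = 16.31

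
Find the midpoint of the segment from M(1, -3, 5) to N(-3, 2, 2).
Midpoint = ((1-3)/2, (-3+2)/2, (5+2)/2) = (-1, -0.5, 3.5)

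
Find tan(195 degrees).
tan(195 degrees) = 0.2679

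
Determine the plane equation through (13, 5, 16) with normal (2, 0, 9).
d = n·P = (2)(13) + (0)(5) + (9)(16) = 170
Plane: 2x + 9z = 170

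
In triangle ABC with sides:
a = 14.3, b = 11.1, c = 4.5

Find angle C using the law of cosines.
cos(C) = (a² + b² - c²)/(2ab)
cos(C) = (14.3² + 11.1² - 4.5²)/(2·14.3·11.1) = 307.45/317.46 = 0.968468
C = arccos(0.968468) = 14.43°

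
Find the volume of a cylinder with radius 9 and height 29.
Volume = pi * r² * h
Volume = pi * 9² * 29
Volume = pi * 81 * 29
Volume = pi * 2349
Volume = 7379.60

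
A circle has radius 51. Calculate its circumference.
Circumference = 2 * pi * r
Circumference = 2 * pi * 51
Circumference = 320.44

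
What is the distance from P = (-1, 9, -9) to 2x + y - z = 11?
d = |2(-1) + 1(9) + (-1)(-9) - (11)| / √(2² + 1² + (-1)²) = 5/√6 = 2.041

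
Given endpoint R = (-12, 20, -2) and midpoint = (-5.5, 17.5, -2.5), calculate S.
S = (2×(-5.5) - (-12), 2×17.5 - 20, 2×(-2.5) - (-2)) = (1, 15, -3)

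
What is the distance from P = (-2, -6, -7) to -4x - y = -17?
d = |(-4)(-2) + (-1)(-6) + 0(-7) - (-17)| / √((-4)² + (-1)² + 0²) = 31/√17 = 7.519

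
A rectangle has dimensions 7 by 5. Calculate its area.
Area = length * width
Area = 7 * 5
Area = 35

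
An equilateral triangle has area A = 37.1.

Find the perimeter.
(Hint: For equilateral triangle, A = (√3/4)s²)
A = (√3/4)s²  →  s² = 4A/√3 = 4·37.1/√3 = 85.6788
s = 9.25628
Perimeter = 3s = 27.77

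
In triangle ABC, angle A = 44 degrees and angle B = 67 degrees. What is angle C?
Sum of angles in a triangle = 180 degrees
Third angle = 180 - 44 - 67
Third angle = 69 degrees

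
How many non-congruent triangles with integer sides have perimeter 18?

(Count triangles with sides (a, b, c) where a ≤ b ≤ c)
With a ≤ b ≤ c and a + b + c = 18, the triangle inequality a + b > c gives c < 18/2, so c ≤ 8.
Iterate a from 1 to ⌊p/3⌋ = 6; for each a, b ranges from a to ⌊(p−a)/2⌋ with c = p − a − b, keeping only c ≥ b.
Triples: (2, 8, 8), (3, 7, 8), (4, 6, 8), …
Count = 7 triangles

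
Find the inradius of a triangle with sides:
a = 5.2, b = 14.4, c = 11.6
s = (a+b+c)/2 = (5.2+14.4+11.6)/2 = 15.6
Area = √(s(s-a)(s-b)(s-c)) = √(15.6·10.4·1.2·4) = 27.9061
r = Area/s = 27.9061/15.6 = 1.789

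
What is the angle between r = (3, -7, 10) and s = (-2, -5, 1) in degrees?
r·s = 39, |r|² = 158, |s|² = 30
cos θ = 39/√4740 ≈ 0.5665
θ ≈ 55.5°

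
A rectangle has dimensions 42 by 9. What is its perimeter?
Perimeter = 2 * (length + width)
Perimeter = 2 * (42 + 9)
Perimeter = 2 * 51
Perimeter = 102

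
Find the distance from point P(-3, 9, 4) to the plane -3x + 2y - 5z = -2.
d = |(-3)(-3) + 2(9) + (-5)(4) - (-2)| / √((-3)² + 2² + (-5)²) = 9/√38 = 1.46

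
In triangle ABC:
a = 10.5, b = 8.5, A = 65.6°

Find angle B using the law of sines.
sin(B)/b = sin(A)/a
sin(B) = b·sin(A)/a = 8.5·sin(65.6°)/10.5 = 0.737220
B = arcsin(0.737220) = 47.5°  (b ≤ a, so B ≤ A and the acute solution is unique)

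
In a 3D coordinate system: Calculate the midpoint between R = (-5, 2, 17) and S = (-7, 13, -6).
Midpoint = ((-5-7)/2, (2+13)/2, (17-6)/2) = (-6, 7.5, 5.5)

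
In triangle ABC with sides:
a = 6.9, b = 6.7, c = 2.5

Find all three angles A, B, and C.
By the law of cosines:
cos(A) = (b² + c² - a²)/(2bc) = 0.105373  →  A = 83.95°
cos(B) = (a² + c² - b²)/(2ac) = 0.260000  →  B = 74.93°
cos(C) = (a² + b² - c²)/(2ab) = 0.932836  →  C = 21.12°
Check: A + B + C = 180.0° ✓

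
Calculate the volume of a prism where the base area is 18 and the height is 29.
Volume = base area * height
Volume = 18 * 29
Volume = 522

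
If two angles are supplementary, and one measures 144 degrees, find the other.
Supplementary angles sum to 180 degrees.
Other angle = 180 - 144
Other angle = 36 degrees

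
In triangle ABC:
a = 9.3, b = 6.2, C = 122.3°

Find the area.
Using A = ½ab·sin(C):
A = ½·9.3·6.2·sin(122.3°) = ½·57.66·0.845262 = 24.37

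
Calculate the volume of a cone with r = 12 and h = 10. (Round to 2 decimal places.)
Volume = (1/3) * pi * r² * h
Volume = (1/3) * pi * 12² * 10
Volume = (1/3) * pi * 144 * 10
Volume = (1/3) * pi * 1440
Volume = 1507.96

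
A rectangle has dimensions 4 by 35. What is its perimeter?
Perimeter = 2 * (length + width)
Perimeter = 2 * (4 + 35)
Perimeter = 2 * 39
Perimeter = 78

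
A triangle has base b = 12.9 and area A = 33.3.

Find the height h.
A = ½bh  →  h = 2A/b
h = 2·33.3/12.9 = 5.163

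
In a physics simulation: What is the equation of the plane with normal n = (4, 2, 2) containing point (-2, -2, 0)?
d = n·P = (4)(-2) + (2)(-2) + (2)(0) = -12
Plane: 4x + 2y + 2z = -12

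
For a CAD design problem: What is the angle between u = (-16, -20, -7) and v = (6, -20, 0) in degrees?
u·v = 304, |u|² = 705, |v|² = 436
cos θ = 304/√307380 ≈ 0.5483
θ ≈ 56.75°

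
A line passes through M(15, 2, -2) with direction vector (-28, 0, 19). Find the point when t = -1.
P(-1) = (15 + (-28)(-1), 2 + 0(-1), -2 + 19(-1)) = (43, 2, -21)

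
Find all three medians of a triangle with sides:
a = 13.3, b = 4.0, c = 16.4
Using m_x = ½√(2y² + 2z² - x²):
m_a = ½√(2·4.0² + 2·16.4² - 13.3²) = ½√393.03 = 9.912
m_b = ½√(2·13.3² + 2·16.4² - 4.0²) = ½√875.7 = 14.8
m_c = ½√(2·13.3² + 2·4.0² - 16.4²) = ½√116.82 = 5.404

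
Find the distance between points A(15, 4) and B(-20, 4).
Using the distance formula: d = sqrt((x₂-x₁)² + (y₂-y₁)²)
dx = (-20) - 15 = -35
dy = 4 - 4 = 0
d = sqrt((-35)² + 0²) = sqrt(1225 + 0) = sqrt(1225) = 35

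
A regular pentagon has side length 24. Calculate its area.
For a regular 5-gon with side length s = 24:
Apothem a = s / (2*tan(pi/5)) = 24 / (2*tan(pi/5)) ≈ 16.51658
Perimeter P = 5 * 24 = 120
Area = (1/2) * P * a = (1/2) * 120 * 16.51658 = 990.99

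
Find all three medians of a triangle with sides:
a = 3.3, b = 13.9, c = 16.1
Using m_x = ½√(2y² + 2z² - x²):
m_a = ½√(2·13.9² + 2·16.1² - 3.3²) = ½√893.95 = 14.95
m_b = ½√(2·3.3² + 2·16.1² - 13.9²) = ½√346.99 = 9.314
m_c = ½√(2·3.3² + 2·13.9² - 16.1²) = ½√148.99 = 6.103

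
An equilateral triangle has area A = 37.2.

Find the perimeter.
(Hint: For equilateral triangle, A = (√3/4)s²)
A = (√3/4)s²  →  s² = 4A/√3 = 4·37.2/√3 = 85.9097
s = 9.26875
Perimeter = 3s = 27.81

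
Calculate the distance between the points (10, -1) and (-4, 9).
Using the distance formula: d = sqrt((x₂-x₁)² + (y₂-y₁)²)
dx = (-4) - 10 = -14
dy = 9 - (-1) = 10
d = sqrt((-14)² + 10²) = sqrt(196 + 100) = sqrt(296) = 17.20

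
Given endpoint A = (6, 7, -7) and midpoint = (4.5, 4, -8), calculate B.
B = (2×4.5 - 6, 2×4 - 7, 2×(-8) - (-7)) = (3, 1, -9)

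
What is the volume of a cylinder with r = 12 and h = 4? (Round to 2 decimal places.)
Volume = pi * r² * h
Volume = pi * 12² * 4
Volume = pi * 144 * 4
Volume = pi * 576
Volume = 1809.56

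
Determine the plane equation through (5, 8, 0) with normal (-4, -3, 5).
d = n·P = (-4)(5) + (-3)(8) + (5)(0) = -44
Plane: -4x - 3y + 5z = -44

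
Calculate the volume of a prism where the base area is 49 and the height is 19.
Volume = base area * height
Volume = 49 * 19
Volume = 931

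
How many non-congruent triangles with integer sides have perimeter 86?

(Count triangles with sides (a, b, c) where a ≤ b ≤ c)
With a ≤ b ≤ c and a + b + c = 86, the triangle inequality a + b > c gives c < 86/2, so c ≤ 42.
Iterate a from 1 to ⌊p/3⌋ = 28; for each a, b ranges from a to ⌊(p−a)/2⌋ with c = p − a − b, keeping only c ≥ b.
Triples: (2, 42, 42), (3, 41, 42), (4, 40, 42), …
Count = 154 triangles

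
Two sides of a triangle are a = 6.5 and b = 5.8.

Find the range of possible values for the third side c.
By the triangle inequality: |a - b| < c < a + b
|6.5 - 5.8| < c < 6.5 + 5.8
0.7 < c < 12.3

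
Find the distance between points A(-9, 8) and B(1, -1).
Using the distance formula: d = sqrt((x₂-x₁)² + (y₂-y₁)²)
dx = 1 - (-9) = 10
dy = (-1) - 8 = -9
d = sqrt(10² + (-9)²) = sqrt(100 + 81) = sqrt(181) = 13.45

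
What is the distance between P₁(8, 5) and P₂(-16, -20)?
Using the distance formula: d = sqrt((x₂-x₁)² + (y₂-y₁)²)
dx = (-16) - 8 = -24
dy = (-20) - 5 = -25
d = sqrt((-24)² + (-25)²) = sqrt(576 + 625) = sqrt(1201) = 34.66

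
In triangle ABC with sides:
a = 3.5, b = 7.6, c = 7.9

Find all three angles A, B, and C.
By the law of cosines:
cos(A) = (b² + c² - a²)/(2bc) = 0.898734  →  A = 26.01°
cos(B) = (a² + c² - b²)/(2ac) = 0.305606  →  B = 72.21°
cos(C) = (a² + b² - c²)/(2ab) = 0.142857  →  C = 81.79°
Check: A + B + C = 180.0° ✓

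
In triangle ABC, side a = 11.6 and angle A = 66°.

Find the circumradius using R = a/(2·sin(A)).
R = a/(2·sin(A)) = 11.6/(2·sin(66°))
R = 11.6/(2·0.913545) = 11.6/1.827091 = 6.349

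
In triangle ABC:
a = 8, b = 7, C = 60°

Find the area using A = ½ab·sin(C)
A = ½·8·7·sin(60°) = ½·56·0.866025 = 24.25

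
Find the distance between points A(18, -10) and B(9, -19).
Using the distance formula: d = sqrt((x₂-x₁)² + (y₂-y₁)²)
dx = 9 - 18 = -9
dy = (-19) - (-10) = -9
d = sqrt((-9)² + (-9)²) = sqrt(81 + 81) = sqrt(162) = 12.73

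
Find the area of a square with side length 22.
Area = s²
Area = 22²
Area = 484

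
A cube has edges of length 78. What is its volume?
Volume = s³
Volume = 78³
Volume = 474552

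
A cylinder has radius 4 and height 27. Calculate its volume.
Volume = pi * r² * h
Volume = pi * 4² * 27
Volume = pi * 16 * 27
Volume = pi * 432
Volume = 1357.17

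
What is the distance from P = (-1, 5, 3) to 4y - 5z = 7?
d = |0(-1) + 4(5) + (-5)(3) - (7)| / √(0² + 4² + (-5)²) = 2/√41 = 0.3123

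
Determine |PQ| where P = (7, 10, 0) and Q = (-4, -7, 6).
d = √[(-11)² + (-17)² + (6)²] = √446 = 21.12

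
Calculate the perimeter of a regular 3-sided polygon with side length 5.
Perimeter = number of sides * side length
Perimeter = 3 * 5
Perimeter = 15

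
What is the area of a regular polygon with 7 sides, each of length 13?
For a regular 7-gon with side length s = 13:
Apothem a = s / (2*tan(pi/7)) = 13 / (2*tan(pi/7)) ≈ 13.4974
Perimeter P = 7 * 13 = 91
Area = (1/2) * P * a = (1/2) * 91 * 13.4974 = 614.13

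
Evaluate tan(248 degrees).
tan(248 degrees) = 2.4751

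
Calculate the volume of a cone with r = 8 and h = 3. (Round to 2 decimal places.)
Volume = (1/3) * pi * r² * h
Volume = (1/3) * pi * 8² * 3
Volume = (1/3) * pi * 64 * 3
Volume = (1/3) * pi * 192
Volume = 201.06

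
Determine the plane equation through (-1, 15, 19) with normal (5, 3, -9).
d = n·P = (5)(-1) + (3)(15) + (-9)(19) = -131
Plane: 5x + 3y - 9z = -131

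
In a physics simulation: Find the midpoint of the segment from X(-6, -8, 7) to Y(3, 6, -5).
Midpoint = ((-6+3)/2, (-8+6)/2, (7-5)/2) = (-1.5, -1, 1)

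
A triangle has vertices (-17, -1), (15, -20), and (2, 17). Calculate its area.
Using the coordinate formula: Area = (1/2)|x₁(y₂-y₃) + x₂(y₃-y₁) + x₃(y₁-y₂)|
Area = (1/2)|(-17)((-20)-17) + 15(17-(-1)) + 2((-1)-(-20))|
Area = (1/2)|(-17)*(-37) + 15*18 + 2*19|
Area = (1/2)|629 + 270 + 38|
Area = (1/2)*937 = 468.50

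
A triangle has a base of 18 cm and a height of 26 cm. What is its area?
Area = (1/2) * base * height
Area = (1/2) * 18 * 26
Area = 234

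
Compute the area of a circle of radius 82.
Area = pi * r²
Area = pi * 82²
Area = pi * 6724
Area = 21124.07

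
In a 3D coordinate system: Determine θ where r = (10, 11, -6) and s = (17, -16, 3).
r·s = -24, |r|² = 257, |s|² = 554
cos θ = -24/√142378 ≈ -0.0636
θ ≈ 93.65°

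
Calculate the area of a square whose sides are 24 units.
Area = s²
Area = 24²
Area = 576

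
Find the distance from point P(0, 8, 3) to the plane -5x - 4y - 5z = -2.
d = |(-5)(0) + (-4)(8) + (-5)(3) - (-2)| / √((-5)² + (-4)² + (-5)²) = 45/√66 = 5.539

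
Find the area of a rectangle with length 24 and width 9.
Area = length * width
Area = 24 * 9
Area = 216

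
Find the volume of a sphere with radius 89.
Volume = (4/3) * pi * r³
Volume = (4/3) * pi * 89³
Volume = (4/3) * pi * 704969
Volume = 2952967.24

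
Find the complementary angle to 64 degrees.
Complementary angles sum to 90 degrees.
Other angle = 90 - 64
Other angle = 26 degrees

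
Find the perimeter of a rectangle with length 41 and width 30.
Perimeter = 2 * (length + width)
Perimeter = 2 * (41 + 30)
Perimeter = 2 * 71
Perimeter = 142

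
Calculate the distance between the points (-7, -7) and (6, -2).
Using the distance formula: d = sqrt((x₂-x₁)² + (y₂-y₁)²)
dx = 6 - (-7) = 13
dy = (-2) - (-7) = 5
d = sqrt(13² + 5²) = sqrt(169 + 25) = sqrt(194) = 13.93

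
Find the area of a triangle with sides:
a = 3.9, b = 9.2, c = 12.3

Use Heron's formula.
s = (a+b+c)/2 = (3.9+9.2+12.3)/2 = 12.7
A = √(s(s-a)(s-b)(s-c)) = √(12.7·8.8·3.5·0.4)
A = √156.464 = 12.51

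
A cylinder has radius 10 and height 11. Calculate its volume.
Volume = pi * r² * h
Volume = pi * 10² * 11
Volume = pi * 100 * 11
Volume = pi * 1100
Volume = 3455.75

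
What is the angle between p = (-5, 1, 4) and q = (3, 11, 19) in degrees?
p·q = 72, |p|² = 42, |q|² = 491
cos θ = 72/√20622 ≈ 0.5014
θ ≈ 59.91°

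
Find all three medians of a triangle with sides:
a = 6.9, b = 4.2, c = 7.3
Using m_x = ½√(2y² + 2z² - x²):
m_a = ½√(2·4.2² + 2·7.3² - 6.9²) = ½√94.25 = 4.854
m_b = ½√(2·6.9² + 2·7.3² - 4.2²) = ½√184.16 = 6.785
m_c = ½√(2·6.9² + 2·4.2² - 7.3²) = ½√77.21 = 4.393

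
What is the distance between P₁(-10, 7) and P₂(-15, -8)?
Using the distance formula: d = sqrt((x₂-x₁)² + (y₂-y₁)²)
dx = (-15) - (-10) = -5
dy = (-8) - 7 = -15
d = sqrt((-5)² + (-15)²) = sqrt(25 + 225) = sqrt(250) = 15.81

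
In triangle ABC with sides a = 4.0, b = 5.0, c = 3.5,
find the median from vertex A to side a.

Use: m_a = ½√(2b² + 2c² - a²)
m_a = ½√(2·5.0² + 2·3.5² - 4.0²)
m_a = ½√(50 + 24.5 - 16) = ½√58.5 = 3.824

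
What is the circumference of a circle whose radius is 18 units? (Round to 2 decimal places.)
Circumference = 2 * pi * r
Circumference = 2 * pi * 18
Circumference = 113.10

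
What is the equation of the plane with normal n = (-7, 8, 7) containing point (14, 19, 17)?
d = n·P = (-7)(14) + (8)(19) + (7)(17) = 173
Plane: -7x + 8y + 7z = 173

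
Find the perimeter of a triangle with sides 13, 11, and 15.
Perimeter = sum of all sides
Perimeter = 13 + 11 + 15
Perimeter = 39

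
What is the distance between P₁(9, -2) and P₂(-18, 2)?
Using the distance formula: d = sqrt((x₂-x₁)² + (y₂-y₁)²)
dx = (-18) - 9 = -27
dy = 2 - (-2) = 4
d = sqrt((-27)² + 4²) = sqrt(729 + 16) = sqrt(745) = 27.29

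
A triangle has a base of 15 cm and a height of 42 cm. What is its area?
Area = (1/2) * base * height
Area = (1/2) * 15 * 42
Area = 315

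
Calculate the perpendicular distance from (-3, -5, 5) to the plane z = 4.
d = |0(-3) + 0(-5) + 1(5) - (4)| / √(0² + 0² + 1²) = 1/√1 = 1.0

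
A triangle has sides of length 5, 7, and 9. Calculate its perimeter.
Perimeter = sum of all sides
Perimeter = 5 + 7 + 9
Perimeter = 21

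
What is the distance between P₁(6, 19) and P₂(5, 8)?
Using the distance formula: d = sqrt((x₂-x₁)² + (y₂-y₁)²)
dx = 5 - 6 = -1
dy = 8 - 19 = -11
d = sqrt((-1)² + (-11)²) = sqrt(1 + 121) = sqrt(122) = 11.05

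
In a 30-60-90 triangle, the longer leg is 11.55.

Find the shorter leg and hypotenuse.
In a 30-60-90 triangle, sides are in ratio 1 : √3 : 2.
Long leg = short leg·√3  →  short leg = 11.55/√3 = 6.668
Hypotenuse = 2·(short leg) = 2·11.55/√3 = 13.34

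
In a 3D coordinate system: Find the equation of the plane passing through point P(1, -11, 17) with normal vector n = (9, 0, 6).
d = n·P = (9)(1) + (0)(-11) + (6)(17) = 111
Plane: 9x + 6z = 111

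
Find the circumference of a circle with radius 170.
Circumference = 2 * pi * r
Circumference = 2 * pi * 170
Circumference = 1068.14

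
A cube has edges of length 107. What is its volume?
Volume = s³
Volume = 107³
Volume = 1225043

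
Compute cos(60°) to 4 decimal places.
cos(60 degrees) = 1/2
Decimal approximation: 0.5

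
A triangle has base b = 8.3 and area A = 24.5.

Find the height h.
A = ½bh  →  h = 2A/b
h = 2·24.5/8.3 = 5.904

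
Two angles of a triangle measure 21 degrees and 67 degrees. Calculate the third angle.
Sum of angles in a triangle = 180 degrees
Third angle = 180 - 21 - 67
Third angle = 92 degrees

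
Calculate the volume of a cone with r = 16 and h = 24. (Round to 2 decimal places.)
Volume = (1/3) * pi * r² * h
Volume = (1/3) * pi * 16² * 24
Volume = (1/3) * pi * 256 * 24
Volume = (1/3) * pi * 6144
Volume = 6433.98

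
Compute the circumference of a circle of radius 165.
Circumference = 2 * pi * r
Circumference = 2 * pi * 165
Circumference = 1036.73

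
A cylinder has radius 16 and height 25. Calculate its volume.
Volume = pi * r² * h
Volume = pi * 16² * 25
Volume = pi * 256 * 25
Volume = pi * 6400
Volume = 20106.19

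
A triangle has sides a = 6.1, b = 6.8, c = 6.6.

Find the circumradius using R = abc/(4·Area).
s = (a+b+c)/2 = 9.75
Area = √(s(s-a)(s-b)(s-c)) = √(9.75·3.65·2.95·3.15) = 18.1851
R = abc/(4·Area) = (6.1·6.8·6.6)/(4·18.1851) = 273.768/72.7404 = 3.764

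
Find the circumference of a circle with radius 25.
Circumference = 2 * pi * r
Circumference = 2 * pi * 25
Circumference = 157.08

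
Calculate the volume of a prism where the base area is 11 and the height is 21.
Volume = base area * height
Volume = 11 * 21
Volume = 231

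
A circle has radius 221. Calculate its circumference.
Circumference = 2 * pi * r
Circumference = 2 * pi * 221
Circumference = 1388.58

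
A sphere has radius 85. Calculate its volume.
Volume = (4/3) * pi * r³
Volume = (4/3) * pi * 85³
Volume = (4/3) * pi * 614125
Volume = 2572440.78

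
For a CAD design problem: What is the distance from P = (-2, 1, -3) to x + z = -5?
d = |1(-2) + 0(1) + 1(-3) - (-5)| / √(1² + 0² + 1²) = 0/√2 = 0.0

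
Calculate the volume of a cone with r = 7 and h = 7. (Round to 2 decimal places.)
Volume = (1/3) * pi * r² * h
Volume = (1/3) * pi * 7² * 7
Volume = (1/3) * pi * 49 * 7
Volume = (1/3) * pi * 343
Volume = 359.19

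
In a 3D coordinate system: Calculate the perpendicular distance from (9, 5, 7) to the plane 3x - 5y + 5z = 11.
d = |3(9) + (-5)(5) + 5(7) - (11)| / √(3² + (-5)² + 5²) = 26/√59 = 3.385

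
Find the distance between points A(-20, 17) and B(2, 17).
Using the distance formula: d = sqrt((x₂-x₁)² + (y₂-y₁)²)
dx = 2 - (-20) = 22
dy = 17 - 17 = 0
d = sqrt(22² + 0²) = sqrt(484 + 0) = sqrt(484) = 22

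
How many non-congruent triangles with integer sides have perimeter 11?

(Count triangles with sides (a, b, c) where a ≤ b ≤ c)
With a ≤ b ≤ c and a + b + c = 11, the triangle inequality a + b > c gives c < 11/2, so c ≤ 5.
Iterate a from 1 to ⌊p/3⌋ = 3; for each a, b ranges from a to ⌊(p−a)/2⌋ with c = p − a − b, keeping only c ≥ b.
Triples: (1, 5, 5), (2, 4, 5), (3, 3, 5), …
Count = 4 triangles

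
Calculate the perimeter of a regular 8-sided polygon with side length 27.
Perimeter = number of sides * side length
Perimeter = 8 * 27
Perimeter = 216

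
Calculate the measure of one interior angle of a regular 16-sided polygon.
Interior angle of a regular n-gon = (n-2)*180/n
Interior angle = (16-2)*180/16
Interior angle = 14*180/16
Interior angle = 2520/16
Interior angle = 157.50 degrees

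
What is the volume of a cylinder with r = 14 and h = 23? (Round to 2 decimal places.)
Volume = pi * r² * h
Volume = pi * 14² * 23
Volume = pi * 196 * 23
Volume = pi * 4508
Volume = 14162.30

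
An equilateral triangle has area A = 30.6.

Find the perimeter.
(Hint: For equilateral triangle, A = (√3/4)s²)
A = (√3/4)s²  →  s² = 4A/√3 = 4·30.6/√3 = 70.6677
s = 8.40641
Perimeter = 3s = 25.22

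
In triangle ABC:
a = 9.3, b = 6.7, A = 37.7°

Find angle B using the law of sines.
sin(B)/b = sin(A)/a
sin(B) = b·sin(A)/a = 6.7·sin(37.7°)/9.3 = 0.440562
B = arcsin(0.440562) = 26.14°  (b ≤ a, so B ≤ A and the acute solution is unique)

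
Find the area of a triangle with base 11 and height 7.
Area = (1/2) * base * height
Area = (1/2) * 11 * 7
Area = 38.50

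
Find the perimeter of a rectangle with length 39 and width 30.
Perimeter = 2 * (length + width)
Perimeter = 2 * (39 + 30)
Perimeter = 2 * 69
Perimeter = 138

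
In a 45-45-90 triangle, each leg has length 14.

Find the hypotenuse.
Hypotenuse = 14√2 = 19.8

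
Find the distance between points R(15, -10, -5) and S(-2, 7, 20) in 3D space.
d = √[(-17)² + (17)² + (25)²] = √1203 = 34.68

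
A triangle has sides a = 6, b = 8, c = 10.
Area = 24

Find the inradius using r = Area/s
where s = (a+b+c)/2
s = (6+8+10)/2 = 12
r = Area/s = 24/12 = 2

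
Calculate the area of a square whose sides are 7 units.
Area = s²
Area = 7²
Area = 49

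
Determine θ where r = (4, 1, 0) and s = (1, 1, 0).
r·s = 5, |r|² = 17, |s|² = 2
cos θ = 5/√34 ≈ 0.8575
θ ≈ 30.96°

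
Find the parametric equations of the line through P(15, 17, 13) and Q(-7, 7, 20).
Direction vector d = Q - P = (-22, -10, 7)
x = 15 - 22t, y = 17 - 10t, z = 13 + 7t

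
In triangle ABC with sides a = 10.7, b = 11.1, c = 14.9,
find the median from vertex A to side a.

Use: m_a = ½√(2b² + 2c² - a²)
m_a = ½√(2·11.1² + 2·14.9² - 10.7²)
m_a = ½√(246.42 + 444.02 - 114.49) = ½√575.95 = 12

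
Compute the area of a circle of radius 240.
Area = pi * r²
Area = pi * 240²
Area = pi * 57600
Area = 180955.74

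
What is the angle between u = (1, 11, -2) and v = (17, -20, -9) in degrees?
u·v = -185, |u|² = 126, |v|² = 770
cos θ = -185/√97020 ≈ -0.5939
θ ≈ 126.4°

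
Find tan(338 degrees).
tan(338 degrees) = -0.404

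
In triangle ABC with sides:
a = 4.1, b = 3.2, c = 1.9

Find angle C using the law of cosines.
cos(C) = (a² + b² - c²)/(2ab)
cos(C) = (4.1² + 3.2² - 1.9²)/(2·4.1·3.2) = 23.44/26.24 = 0.893293
C = arccos(0.893293) = 26.71°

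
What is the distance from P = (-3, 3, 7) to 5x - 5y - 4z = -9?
d = |5(-3) + (-5)(3) + (-4)(7) - (-9)| / √(5² + (-5)² + (-4)²) = 49/√66 = 6.031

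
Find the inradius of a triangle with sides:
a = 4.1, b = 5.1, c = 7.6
s = (a+b+c)/2 = (4.1+5.1+7.6)/2 = 8.4
Area = √(s(s-a)(s-b)(s-c)) = √(8.4·4.3·3.3·0.8) = 9.76508
r = Area/s = 9.76508/8.4 = 1.163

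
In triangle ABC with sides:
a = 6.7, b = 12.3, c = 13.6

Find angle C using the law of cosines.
cos(C) = (a² + b² - c²)/(2ab)
cos(C) = (6.7² + 12.3² - 13.6²)/(2·6.7·12.3) = 11.22/164.82 = 0.068074
C = arccos(0.068074) = 86.1°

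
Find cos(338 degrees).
cos(338 degrees) = 0.9272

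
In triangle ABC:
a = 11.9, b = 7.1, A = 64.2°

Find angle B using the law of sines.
sin(B)/b = sin(A)/a
sin(B) = b·sin(A)/a = 7.1·sin(64.2°)/11.9 = 0.537165
B = arcsin(0.537165) = 32.49°  (b ≤ a, so B ≤ A and the acute solution is unique)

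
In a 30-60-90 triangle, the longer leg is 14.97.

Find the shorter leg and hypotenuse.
In a 30-60-90 triangle, sides are in ratio 1 : √3 : 2.
Long leg = short leg·√3  →  short leg = 14.97/√3 = 8.643
Hypotenuse = 2·(short leg) = 2·14.97/√3 = 17.29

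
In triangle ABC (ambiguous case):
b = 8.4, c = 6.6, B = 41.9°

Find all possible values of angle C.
sin(C)/c = sin(B)/b  →  sin(C) = c·sin(B)/b = 6.6·sin(41.9°)/8.4 = 0.524726
C₁ = arcsin(0.524726) = 31.65°,  C₂ = 180° - C₁ = 148.35°
Check C₂: A = 180° - 41.9° - 148.35° = -10.25° ≤ 0, rejected
C = 31.65° (one solution)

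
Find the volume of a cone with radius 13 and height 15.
Volume = (1/3) * pi * r² * h
Volume = (1/3) * pi * 13² * 15
Volume = (1/3) * pi * 169 * 15
Volume = (1/3) * pi * 2535
Volume = 2654.65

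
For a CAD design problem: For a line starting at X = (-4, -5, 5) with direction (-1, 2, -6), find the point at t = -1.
P(-1) = (-4 + (-1)(-1), -5 + 2(-1), 5 + (-6)(-1)) = (-3, -7, 11)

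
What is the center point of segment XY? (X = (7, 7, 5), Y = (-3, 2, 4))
Midpoint = ((7-3)/2, (7+2)/2, (5+4)/2) = (2, 4.5, 4.5)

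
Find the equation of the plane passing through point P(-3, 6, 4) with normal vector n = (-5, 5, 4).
d = n·P = (-5)(-3) + (5)(6) + (4)(4) = 61
Plane: -5x + 5y + 4z = 61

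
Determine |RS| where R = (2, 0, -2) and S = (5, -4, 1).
d = √[(3)² + (-4)² + (3)²] = √34 = 5.831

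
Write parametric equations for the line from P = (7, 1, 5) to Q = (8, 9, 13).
Direction vector d = Q - P = (1, 8, 8)
x = 7 + t, y = 1 + 8t, z = 5 + 8t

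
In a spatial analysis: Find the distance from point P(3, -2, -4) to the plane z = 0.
d = |0(3) + 0(-2) + 1(-4) - (0)| / √(0² + 0² + 1²) = 4/√1 = 4.0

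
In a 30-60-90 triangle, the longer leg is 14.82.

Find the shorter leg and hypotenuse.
In a 30-60-90 triangle, sides are in ratio 1 : √3 : 2.
Long leg = short leg·√3  →  short leg = 14.82/√3 = 8.556
Hypotenuse = 2·(short leg) = 2·14.82/√3 = 17.11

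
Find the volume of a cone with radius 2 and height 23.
Volume = (1/3) * pi * r² * h
Volume = (1/3) * pi * 2² * 23
Volume = (1/3) * pi * 4 * 23
Volume = (1/3) * pi * 92
Volume = 96.34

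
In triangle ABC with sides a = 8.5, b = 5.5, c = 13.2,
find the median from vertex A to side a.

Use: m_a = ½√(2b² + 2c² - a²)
m_a = ½√(2·5.5² + 2·13.2² - 8.5²)
m_a = ½√(60.5 + 348.48 - 72.25) = ½√336.73 = 9.175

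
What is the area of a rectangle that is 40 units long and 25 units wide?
Area = length * width
Area = 40 * 25
Area = 1000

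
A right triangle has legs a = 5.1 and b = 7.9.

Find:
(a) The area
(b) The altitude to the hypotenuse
(a) Area = ½ab = ½·5.1·7.9 = 20.145
(b) Hypotenuse c = √(5.1² + 7.9²) = √88.42 = 9.40319
    Area = ½·c·h_c  →  h_c = 2·Area/c = 2·20.145/9.40319 = 4.285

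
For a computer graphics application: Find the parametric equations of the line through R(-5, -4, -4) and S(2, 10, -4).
Direction vector d = S - R = (7, 14, 0)
x = -5 + 7t, y = -4 + 14t, z = -4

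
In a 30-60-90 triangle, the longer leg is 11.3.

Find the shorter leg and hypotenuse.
In a 30-60-90 triangle, sides are in ratio 1 : √3 : 2.
Long leg = short leg·√3  →  short leg = 11.3/√3 = 6.524
Hypotenuse = 2·(short leg) = 2·11.3/√3 = 13.05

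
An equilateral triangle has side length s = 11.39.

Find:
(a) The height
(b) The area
(a) Height h = s·√3/2 = 11.39·√3/2 = 9.864
(b) Area = (√3/4)·s² = (√3/4)·11.39² = (√3/4)·129.732 = 56.18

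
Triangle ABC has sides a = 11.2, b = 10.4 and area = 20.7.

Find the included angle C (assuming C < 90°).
Area = ½ab·sin(C)  →  sin(C) = 2·Area/(ab)
sin(C) = 2·20.7/(11.2·10.4) = 0.355426
C = arcsin(0.355426) = 20.82°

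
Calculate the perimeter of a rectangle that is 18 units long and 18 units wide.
Perimeter = 2 * (length + width)
Perimeter = 2 * (18 + 18)
Perimeter = 2 * 36
Perimeter = 72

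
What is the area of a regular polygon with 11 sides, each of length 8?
For a regular 11-gon with side length s = 8:
Apothem a = s / (2*tan(pi/11)) = 8 / (2*tan(pi/11)) ≈ 13.6227
Perimeter P = 11 * 8 = 88
Area = (1/2) * P * a = (1/2) * 88 * 13.6227 = 599.40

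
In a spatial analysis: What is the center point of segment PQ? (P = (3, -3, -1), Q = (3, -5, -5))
Midpoint = ((3+3)/2, (-3-5)/2, (-1-5)/2) = (3, -4, -3)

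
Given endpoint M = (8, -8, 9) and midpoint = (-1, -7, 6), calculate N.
N = (2×(-1) - 8, 2×(-7) - (-8), 2×6 - 9) = (-10, -6, 3)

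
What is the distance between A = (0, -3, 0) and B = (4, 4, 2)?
d = √[(4)² + (7)² + (2)²] = √69 = 8.307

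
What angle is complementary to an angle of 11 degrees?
Complementary angles sum to 90 degrees.
Other angle = 90 - 11
Other angle = 79 degrees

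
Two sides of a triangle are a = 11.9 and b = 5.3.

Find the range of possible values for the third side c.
By the triangle inequality: |a - b| < c < a + b
|11.9 - 5.3| < c < 11.9 + 5.3
6.6 < c < 17.2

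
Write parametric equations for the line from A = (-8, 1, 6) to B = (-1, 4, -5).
Direction vector d = B - A = (7, 3, -11)
x = -8 + 7t, y = 1 + 3t, z = 6 - 11t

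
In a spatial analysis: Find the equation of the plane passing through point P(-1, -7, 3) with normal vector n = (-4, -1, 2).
d = n·P = (-4)(-1) + (-1)(-7) + (2)(3) = 17
Plane: -4x - y + 2z = 17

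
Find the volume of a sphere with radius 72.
Volume = (4/3) * pi * r³
Volume = (4/3) * pi * 72³
Volume = (4/3) * pi * 373248
Volume = 1563457.57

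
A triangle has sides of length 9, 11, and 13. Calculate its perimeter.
Perimeter = sum of all sides
Perimeter = 9 + 11 + 13
Perimeter = 33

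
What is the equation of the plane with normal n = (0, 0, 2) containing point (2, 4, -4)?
d = n·P = (0)(2) + (0)(4) + (2)(-4) = -8
Plane: 2z = -8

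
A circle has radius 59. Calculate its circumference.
Circumference = 2 * pi * r
Circumference = 2 * pi * 59
Circumference = 370.71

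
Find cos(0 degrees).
cos(0 degrees) = 1
Decimal approximation: 1.0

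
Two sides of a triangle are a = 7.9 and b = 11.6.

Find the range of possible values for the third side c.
By the triangle inequality: |a - b| < c < a + b
|7.9 - 11.6| < c < 7.9 + 11.6
3.7 < c < 19.5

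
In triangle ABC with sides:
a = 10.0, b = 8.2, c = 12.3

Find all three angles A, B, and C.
By the law of cosines:
cos(A) = (b² + c² - a²)/(2bc) = 0.587597  →  A = 54.01°
cos(B) = (a² + c² - b²)/(2ac) = 0.748171  →  B = 41.57°
cos(C) = (a² + b² - c²)/(2ab) = 0.097256  →  C = 84.42°
Check: A + B + C = 180.0° ✓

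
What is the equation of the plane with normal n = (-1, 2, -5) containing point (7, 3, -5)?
d = n·P = (-1)(7) + (2)(3) + (-5)(-5) = 24
Plane: -x + 2y - 5z = 24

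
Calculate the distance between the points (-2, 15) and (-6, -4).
Using the distance formula: d = sqrt((x₂-x₁)² + (y₂-y₁)²)
dx = (-6) - (-2) = -4
dy = (-4) - 15 = -19
d = sqrt((-4)² + (-19)²) = sqrt(16 + 361) = sqrt(377) = 19.42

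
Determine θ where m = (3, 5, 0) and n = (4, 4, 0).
m·n = 32, |m|² = 34, |n|² = 32
cos θ = 32/√1088 ≈ 0.9701
θ ≈ 14.04°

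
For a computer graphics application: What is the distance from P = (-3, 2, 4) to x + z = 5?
d = |1(-3) + 0(2) + 1(4) - (5)| / √(1² + 0² + 1²) = 4/√2 = 2.828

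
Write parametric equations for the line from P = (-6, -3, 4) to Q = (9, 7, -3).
Direction vector d = Q - P = (15, 10, -7)
x = -6 + 15t, y = -3 + 10t, z = 4 - 7t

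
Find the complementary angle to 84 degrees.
Complementary angles sum to 90 degrees.
Other angle = 90 - 84
Other angle = 6 degrees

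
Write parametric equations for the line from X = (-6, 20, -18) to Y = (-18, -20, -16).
Direction vector d = Y - X = (-12, -40, 2)
x = -6 - 12t, y = 20 - 40t, z = -18 + 2t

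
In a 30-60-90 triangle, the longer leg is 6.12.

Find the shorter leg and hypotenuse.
In a 30-60-90 triangle, sides are in ratio 1 : √3 : 2.
Long leg = short leg·√3  →  short leg = 6.12/√3 = 3.533
Hypotenuse = 2·(short leg) = 2·6.12/√3 = 7.067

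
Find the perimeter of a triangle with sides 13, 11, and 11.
Perimeter = sum of all sides
Perimeter = 13 + 11 + 11
Perimeter = 35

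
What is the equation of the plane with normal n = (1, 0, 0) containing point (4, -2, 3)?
d = n·P = (1)(4) + (0)(-2) + (0)(3) = 4
Plane: x = 4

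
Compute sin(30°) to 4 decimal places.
sin(30 degrees) = 1/2
Decimal approximation: 0.5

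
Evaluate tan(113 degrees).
tan(113 degrees) = -2.3559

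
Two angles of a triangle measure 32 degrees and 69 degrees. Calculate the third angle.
Sum of angles in a triangle = 180 degrees
Third angle = 180 - 32 - 69
Third angle = 79 degrees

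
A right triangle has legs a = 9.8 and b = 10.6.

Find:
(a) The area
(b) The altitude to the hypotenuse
(a) Area = ½ab = ½·9.8·10.6 = 51.94
(b) Hypotenuse c = √(9.8² + 10.6²) = √208.4 = 14.4361
    Area = ½·c·h_c  →  h_c = 2·Area/c = 2·51.94/14.4361 = 7.196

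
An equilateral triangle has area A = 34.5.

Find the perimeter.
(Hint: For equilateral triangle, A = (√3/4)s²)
A = (√3/4)s²  →  s² = 4A/√3 = 4·34.5/√3 = 79.6743
s = 8.92605
Perimeter = 3s = 26.78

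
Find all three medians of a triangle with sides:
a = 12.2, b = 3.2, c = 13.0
Using m_x = ½√(2y² + 2z² - x²):
m_a = ½√(2·3.2² + 2·13.0² - 12.2²) = ½√209.64 = 7.239
m_b = ½√(2·12.2² + 2·13.0² - 3.2²) = ½√625.44 = 12.5
m_c = ½√(2·12.2² + 2·3.2² - 13.0²) = ½√149.16 = 6.107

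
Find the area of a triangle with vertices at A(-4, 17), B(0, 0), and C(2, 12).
Using the coordinate formula: Area = (1/2)|x₁(y₂-y₃) + x₂(y₃-y₁) + x₃(y₁-y₂)|
Area = (1/2)|(-4)(0-12) + 0(12-17) + 2(17-0)|
Area = (1/2)|(-4)*(-12) + 0*(-5) + 2*17|
Area = (1/2)|48 + 0 + 34|
Area = (1/2)*82 = 41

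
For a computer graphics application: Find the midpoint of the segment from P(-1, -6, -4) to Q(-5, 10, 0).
Midpoint = ((-1-5)/2, (-6+10)/2, (-4+0)/2) = (-3, 2, -2)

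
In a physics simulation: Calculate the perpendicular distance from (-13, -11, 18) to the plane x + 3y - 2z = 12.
d = |1(-13) + 3(-11) + (-2)(18) - (12)| / √(1² + 3² + (-2)²) = 94/√14 = 25.12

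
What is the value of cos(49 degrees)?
cos(49 degrees) = 0.6561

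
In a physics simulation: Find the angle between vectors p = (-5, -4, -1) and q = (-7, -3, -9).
p·q = 56, |p|² = 42, |q|² = 139
cos θ = 56/√5838 ≈ 0.7329
θ ≈ 42.87°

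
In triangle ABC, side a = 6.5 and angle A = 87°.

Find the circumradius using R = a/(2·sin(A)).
R = a/(2·sin(A)) = 6.5/(2·sin(87°))
R = 6.5/(2·0.998630) = 6.5/1.997259 = 3.254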